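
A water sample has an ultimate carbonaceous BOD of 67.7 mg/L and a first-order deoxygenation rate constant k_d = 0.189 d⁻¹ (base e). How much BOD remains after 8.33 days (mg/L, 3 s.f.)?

L ≈ 14.0 mg/L

L_t = L₀ e^(−k_d t) = 67.7 × e^(−0.189×8.33) = 67.7 × 0.2071 = 14.02 mg/L.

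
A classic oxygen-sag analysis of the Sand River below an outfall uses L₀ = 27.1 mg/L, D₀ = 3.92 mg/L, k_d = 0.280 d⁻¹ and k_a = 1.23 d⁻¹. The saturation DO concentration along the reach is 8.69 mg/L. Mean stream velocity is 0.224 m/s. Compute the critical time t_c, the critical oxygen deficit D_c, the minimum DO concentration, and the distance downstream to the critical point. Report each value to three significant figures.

With k_a/k_d = 4.393 and 1 − D₀(k_a−k_d)/(k_d L₀) = 0.5092,
t_c = ln(4.393 × 0.5092) / (1.23 − 0.280) = ln(2.237) / 0.9500 = 0.8051/0.9500 = 0.8475 d.
L(t_c) = L₀ e^(−k_d t_c) = 27.1 × 0.7888 = 21.38 mg/L, and at the critical point k_a D_c = k_d L, so D_c = (0.280/1.23) × 21.38 = 4.866 mg/L.
Minimum DO = C_s − D_c = 8.69 − 4.866 = 3.824 mg/L.
x_c = v t_c = 0.224 m/s × 0.8475 d × 86400 s/d = 16400 m ≈ 16.4 km.

t_c ≈ 0.847 d; D_c ≈ 4.87 mg/L; min DO ≈ 3.82 mg/L; x_c ≈ 16.4 km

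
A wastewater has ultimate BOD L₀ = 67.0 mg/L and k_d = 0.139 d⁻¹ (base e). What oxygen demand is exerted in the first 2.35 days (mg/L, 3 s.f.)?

y ≈ 18.7 mg/L

y_t = L₀(1 − e^(−k_d t)) = 67.0 × (1 − e^(−0.139×2.35))
= 67.0 × (1 − 0.7213) = 67.0 × 0.2787 = 18.67 mg/L.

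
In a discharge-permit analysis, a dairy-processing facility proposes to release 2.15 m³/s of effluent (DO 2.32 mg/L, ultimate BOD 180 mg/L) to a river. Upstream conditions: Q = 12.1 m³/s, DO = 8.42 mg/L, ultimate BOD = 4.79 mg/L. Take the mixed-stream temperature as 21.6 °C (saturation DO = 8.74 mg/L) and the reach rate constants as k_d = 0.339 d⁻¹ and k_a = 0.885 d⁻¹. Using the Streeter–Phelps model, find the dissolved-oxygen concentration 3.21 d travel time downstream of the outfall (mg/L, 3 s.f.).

Mixed DO = (12.1×8.42 + 2.15×2.32)/(12.1+2.15) = 106.9/14.25 = 7.500 mg/L.
Mixed L₀ = (12.1×4.79 + 2.15×180)/(14.25) = 445.0/14.25 = 31.23 mg/L.
Initial deficit D₀ = C_s − DO₀ = 8.74 − 7.500 = 1.240 mg/L.
D(3.21) = [0.339×31.23/(0.885−0.339)](e^(−0.339×3.21) − e^(−0.885×3.21)) + 1.240 e^(−0.885×3.21)
= 19.39 × (0.3368 − 0.05838) + 1.240 × 0.05838 = 5.471 mg/L.
DO = 8.74 − 5.471 = 3.269 mg/L.

DO ≈ 3.27 mg/L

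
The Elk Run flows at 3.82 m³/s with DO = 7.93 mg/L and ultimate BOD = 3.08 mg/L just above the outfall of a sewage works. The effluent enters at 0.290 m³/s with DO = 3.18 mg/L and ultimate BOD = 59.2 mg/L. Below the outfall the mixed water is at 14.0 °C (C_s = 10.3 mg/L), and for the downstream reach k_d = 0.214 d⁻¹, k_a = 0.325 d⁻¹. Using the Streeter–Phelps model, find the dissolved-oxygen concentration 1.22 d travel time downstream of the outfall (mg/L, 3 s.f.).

Mixed DO = (3.82×7.93 + 0.290×3.18)/(3.82+0.290) = 31.21/4.110 = 7.595 mg/L.
Mixed L₀ = (3.82×3.08 + 0.290×59.2)/(4.110) = 28.93/4.110 = 7.040 mg/L.
Initial deficit D₀ = C_s − DO₀ = 10.3 − 7.595 = 2.705 mg/L.
D(1.22) = [0.214×7.040/(0.325−0.214)](e^(−0.214×1.22) − e^(−0.325×1.22)) + 2.705 e^(−0.325×1.22)
= 13.57 × (0.7702 − 0.6727) + 2.705 × 0.6727 = 3.144 mg/L.
DO = 10.3 − 3.144 = 7.156 mg/L.

DO ≈ 7.16 mg/L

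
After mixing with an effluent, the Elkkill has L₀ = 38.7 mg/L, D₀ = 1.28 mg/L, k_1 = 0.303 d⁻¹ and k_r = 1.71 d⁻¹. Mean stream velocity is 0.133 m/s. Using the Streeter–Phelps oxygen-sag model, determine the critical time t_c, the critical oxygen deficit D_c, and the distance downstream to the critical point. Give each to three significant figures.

With k_r/k_1 = 5.644 and 1 − D₀(k_r−k_1)/(k_1 L₀) = 0.8464,
t_c = ln(5.644 × 0.8464) / (1.71 − 0.303) = ln(4.777) / 1.407 = 1.564/1.407 = 1.111 d.
L(t_c) = L₀ e^(−k_1 t_c) = 38.7 × 0.7141 = 27.63 mg/L, and at the critical point k_r D_c = k_1 L, so D_c = (0.303/1.71) × 27.63 = 4.897 mg/L.
x_c = v t_c = 0.133 m/s × 1.111 d × 86400 s/d = 12770 m ≈ 12.8 km.

t_c ≈ 1.11 d; D_c ≈ 4.90 mg/L; x_c ≈ 12.8 km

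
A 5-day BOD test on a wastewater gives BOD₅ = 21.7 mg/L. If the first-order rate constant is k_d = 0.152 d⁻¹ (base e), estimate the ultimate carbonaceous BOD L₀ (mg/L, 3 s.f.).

L₀ ≈ 40.8 mg/L

BOD₅ = L₀(1 − e^(−5k_d)) ⇒ L₀ = BOD₅ / (1 − e^(−5×0.152))
= 21.7 / (1 − 0.4677) = 21.7 / 0.5323 = 40.76 mg/L.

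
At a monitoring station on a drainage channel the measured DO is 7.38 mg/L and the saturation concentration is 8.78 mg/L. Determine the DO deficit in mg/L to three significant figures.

D = C_s − C = 8.78 − 7.38 = 1.40 mg/L.

D ≈ 1.40 mg/L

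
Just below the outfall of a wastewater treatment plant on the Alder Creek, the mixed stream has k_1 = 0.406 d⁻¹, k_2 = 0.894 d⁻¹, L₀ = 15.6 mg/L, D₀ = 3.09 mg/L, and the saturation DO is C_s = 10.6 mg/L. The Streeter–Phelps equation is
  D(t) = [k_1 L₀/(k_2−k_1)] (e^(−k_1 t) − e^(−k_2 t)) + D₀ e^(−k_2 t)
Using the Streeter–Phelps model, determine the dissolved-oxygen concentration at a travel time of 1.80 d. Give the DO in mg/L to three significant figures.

DO ≈ 6.33 mg/L

k_1 L₀/(k_2−k_1) = 0.406×15.6/(0.894−0.406) = 6.334/0.4880 = 12.98 mg/L.
e^(−k_1 t) = e^(−0.406×1.800) = 0.4815; e^(−k_2 t) = e^(−0.894×1.800) = 0.2000.
D = 12.98 × (0.4815 − 0.2000) + 3.09 × 0.2000 = 3.653 + 0.6181 = 4.271 mg/L.
DO = C_s − D = 10.6 − 4.271 = 6.329 mg/L.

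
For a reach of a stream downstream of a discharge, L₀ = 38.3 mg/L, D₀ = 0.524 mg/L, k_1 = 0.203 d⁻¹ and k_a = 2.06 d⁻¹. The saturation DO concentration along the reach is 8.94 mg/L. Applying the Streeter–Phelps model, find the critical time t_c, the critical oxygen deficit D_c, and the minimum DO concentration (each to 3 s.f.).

t_c ≈ 1.18 d; D_c ≈ 2.97 mg/L; min DO ≈ 5.97 mg/L

At the critical point dD/dt = 0, so k_1 L₀ e^(−k_1 t) = k_a D. Substituting D(t) from the Streeter–Phelps equation and solving for t gives
t_c = ln[(k_a/k_1)(1 − D₀(k_a−k_1)/(k_1 L₀))] / (k_a−k_1).
Here k_a−k_1 = 1.857 d⁻¹ and 1 − D₀(k_a−k_1)/(k_1 L₀) = 1 − 0.524×1.857/(0.203×38.3) = 0.8748, so
t_c = ln(10.15 × 0.8748) / 1.857 = 2.184 / 1.857 = 1.176 d.
D_c = (k_1/k_a) L₀ e^(−k_1 t_c) = (0.203/2.06) × 38.3 × e^(−0.203×1.176) = 0.09854 × 38.3 × 0.7877 = 2.973 mg/L.
Minimum DO = C_s − D_c = 8.94 − 2.973 = 5.967 mg/L.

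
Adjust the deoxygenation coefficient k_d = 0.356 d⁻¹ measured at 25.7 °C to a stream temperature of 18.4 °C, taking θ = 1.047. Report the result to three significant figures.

k_d ≈ 0.255 d⁻¹

k_d(T₂) = k_d(T₁) · θ^(T₂−T₁) = 0.356 × 1.047^(18.4−25.7)
= 0.356 × 1.047^-7.30 = 0.356 × 0.7151 = 0.2546 d⁻¹.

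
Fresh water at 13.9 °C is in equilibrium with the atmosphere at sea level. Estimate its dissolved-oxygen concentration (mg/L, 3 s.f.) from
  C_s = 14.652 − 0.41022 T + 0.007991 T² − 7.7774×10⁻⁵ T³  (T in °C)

C_s = 14.652 − 0.41022×13.9 + 0.007991×13.9² − 7.7774×10⁻⁵×13.9³ = 10.29 mg/L.

C_s ≈ 10.3 mg/L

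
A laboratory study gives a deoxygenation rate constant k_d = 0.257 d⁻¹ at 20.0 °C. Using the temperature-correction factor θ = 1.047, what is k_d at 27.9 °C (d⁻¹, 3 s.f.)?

k_d(T₂) = k_d(T₁) · θ^(T₂−T₁) = 0.257 × 1.047^(27.9−20.0)
= 0.257 × 1.047^7.90 = 0.257 × 1.437 = 0.3694 d⁻¹.

k_d ≈ 0.369 d⁻¹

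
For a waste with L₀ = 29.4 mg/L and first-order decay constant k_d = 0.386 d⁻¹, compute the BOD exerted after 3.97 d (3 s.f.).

y_t = L₀(1 − e^(−k_d t)) = 29.4 × (1 − e^(−0.386×3.97))
= 29.4 × (1 − 0.2160) = 29.4 × 0.7840 = 23.05 mg/L.

y ≈ 23.0 mg/L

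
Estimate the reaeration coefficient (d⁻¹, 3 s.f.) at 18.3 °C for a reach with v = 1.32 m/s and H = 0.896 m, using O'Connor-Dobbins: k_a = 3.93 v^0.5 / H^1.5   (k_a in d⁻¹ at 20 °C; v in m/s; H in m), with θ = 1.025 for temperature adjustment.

k_a(20) = 3.93 × 1.32^0.5 / 0.896^1.5 = 3.93 × 1.149 / 0.8481 = 5.324 d⁻¹.
k_a(18.3) = 5.324 × 1.025^(18.3−20) = 5.324 × 0.9589 = 5.105 d⁻¹.

k_a ≈ 5.10 d⁻¹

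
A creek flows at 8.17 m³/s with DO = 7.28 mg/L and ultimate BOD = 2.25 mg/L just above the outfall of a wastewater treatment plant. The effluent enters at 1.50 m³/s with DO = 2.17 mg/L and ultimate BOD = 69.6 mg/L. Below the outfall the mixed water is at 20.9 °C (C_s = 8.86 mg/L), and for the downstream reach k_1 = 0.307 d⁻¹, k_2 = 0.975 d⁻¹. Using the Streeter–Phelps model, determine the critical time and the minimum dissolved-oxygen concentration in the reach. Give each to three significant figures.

Mixed DO = (8.17×7.28 + 1.50×2.17)/(8.17+1.50) = 62.73/9.670 = 6.487 mg/L.
Mixed L₀ = (8.17×2.25 + 1.50×69.6)/(9.670) = 122.8/9.670 = 12.70 mg/L.
Initial deficit D₀ = C_s − DO₀ = 8.86 − 6.487 = 2.373 mg/L.
t_c = (1/0.6680) ln[(0.975/0.307)(1 − 2.373×0.6680/(0.307×12.70))] = 1.497 × ln(1.885) = 0.9487 d.
D_c = (0.307/0.975) × 12.70 × e^(−0.307×0.9487) = 0.3149 × 12.70 × 0.7473 = 2.988 mg/L.
Minimum DO = 8.86 − 2.988 = 5.872 mg/L.

t_c ≈ 0.949 d; minimum DO ≈ 5.87 mg/L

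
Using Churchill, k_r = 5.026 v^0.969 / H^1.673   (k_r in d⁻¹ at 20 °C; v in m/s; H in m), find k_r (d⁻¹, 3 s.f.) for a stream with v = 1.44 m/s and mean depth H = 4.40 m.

k_r ≈ 0.600 d⁻¹

k_r = 5.026 × 1.44^0.969 / 4.40^1.673 = 5.026 × 1.424 / 11.93 = 0.6000 d⁻¹.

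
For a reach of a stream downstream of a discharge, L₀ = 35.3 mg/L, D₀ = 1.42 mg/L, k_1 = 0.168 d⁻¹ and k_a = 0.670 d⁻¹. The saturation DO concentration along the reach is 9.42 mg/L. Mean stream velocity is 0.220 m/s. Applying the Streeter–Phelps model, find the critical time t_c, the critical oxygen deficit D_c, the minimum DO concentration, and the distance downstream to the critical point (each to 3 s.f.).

With k_a/k_1 = 3.988 and 1 − D₀(k_a−k_1)/(k_1 L₀) = 0.8798,
t_c = ln(3.988 × 0.8798) / (0.670 − 0.168) = ln(3.509) / 0.5020 = 1.255/0.5020 = 2.501 d.
D_c = (k_1/k_a) L₀ e^(−k_1 t_c) = (0.168/0.670) × 35.3 × e^(−0.168×2.501) = 0.2507 × 35.3 × 0.6570 = 5.815 mg/L.
Minimum DO = C_s − D_c = 9.42 − 5.815 = 3.605 mg/L.
x_c = v t_c = 0.220 m/s × 2.501 d × 86400 s/d = 47530 m ≈ 47.5 km.

t_c ≈ 2.50 d; D_c ≈ 5.82 mg/L; min DO ≈ 3.60 mg/L; x_c ≈ 47.5 km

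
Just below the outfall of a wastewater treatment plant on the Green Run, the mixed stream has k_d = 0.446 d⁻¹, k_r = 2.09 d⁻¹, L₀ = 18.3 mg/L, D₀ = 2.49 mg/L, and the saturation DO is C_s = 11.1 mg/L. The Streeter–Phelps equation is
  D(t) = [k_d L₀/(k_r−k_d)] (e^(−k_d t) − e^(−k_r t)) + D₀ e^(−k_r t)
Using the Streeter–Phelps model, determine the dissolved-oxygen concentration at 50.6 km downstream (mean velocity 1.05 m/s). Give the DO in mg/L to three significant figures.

DO ≈ 8.00 mg/L

Travel time t = x/v = 50.6 km / (1.05 m/s) = 50600 m / 1.05 m/s = 48190 s = 0.5578 d.
k_d L₀/(k_r−k_d) = 0.446×18.3/(2.09−0.446) = 8.162/1.644 = 4.965 mg/L.
e^(−k_d t) = e^(−0.446×0.5578) = 0.7798; e^(−k_r t) = e^(−2.09×0.5578) = 0.3117.
D = 4.965 × (0.7798 − 0.3117) + 2.49 × 0.3117 = 2.324 + 0.7761 = 3.100 mg/L.
DO = C_s − D = 11.1 − 3.100 = 8.000 mg/L.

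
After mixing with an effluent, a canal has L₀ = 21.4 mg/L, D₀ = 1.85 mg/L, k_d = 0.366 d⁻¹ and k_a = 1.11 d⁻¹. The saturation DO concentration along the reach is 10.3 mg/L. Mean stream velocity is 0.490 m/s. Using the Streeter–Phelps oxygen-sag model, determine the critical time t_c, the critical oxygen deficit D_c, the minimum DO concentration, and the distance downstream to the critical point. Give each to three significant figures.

With k_a/k_d = 3.033 and 1 − D₀(k_a−k_d)/(k_d L₀) = 0.8243,
t_c = ln(3.033 × 0.8243) / (1.11 − 0.366) = ln(2.500) / 0.7440 = 0.9162/0.7440 = 1.231 d.
L(t_c) = L₀ e^(−k_d t_c) = 21.4 × 0.6372 = 13.64 mg/L, and at the critical point k_a D_c = k_d L, so D_c = (0.366/1.11) × 13.64 = 4.496 mg/L.
Minimum DO = C_s − D_c = 10.3 − 4.496 = 5.804 mg/L.
x_c = v t_c = 0.490 m/s × 1.231 d × 86400 s/d = 52140 m ≈ 52.1 km.

t_c ≈ 1.23 d; D_c ≈ 4.50 mg/L; min DO ≈ 5.80 mg/L; x_c ≈ 52.1 km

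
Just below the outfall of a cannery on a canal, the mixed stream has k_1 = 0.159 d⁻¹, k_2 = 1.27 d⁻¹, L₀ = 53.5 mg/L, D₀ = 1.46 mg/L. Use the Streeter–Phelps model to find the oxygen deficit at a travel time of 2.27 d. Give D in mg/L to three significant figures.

D ≈ 4.99 mg/L

k_1 L₀/(k_2−k_1) = 0.159×53.5/(1.27−0.159) = 8.507/1.111 = 7.657 mg/L.
e^(−k_1 t) = e^(−0.159×2.270) = 0.6970; e^(−k_2 t) = e^(−1.27×2.270) = 0.05597.
D = 7.657 × (0.6970 − 0.05597) + 1.46 × 0.05597 = 4.908 + 0.08172 = 4.990 mg/L.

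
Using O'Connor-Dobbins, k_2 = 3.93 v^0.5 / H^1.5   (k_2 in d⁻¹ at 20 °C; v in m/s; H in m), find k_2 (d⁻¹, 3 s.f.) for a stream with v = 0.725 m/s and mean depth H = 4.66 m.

k_2 = 3.93 × 0.725^0.5 / 4.66^1.5 = 3.93 × 0.8515 / 10.06 = 0.3326 d⁻¹.

k_2 ≈ 0.333 d⁻¹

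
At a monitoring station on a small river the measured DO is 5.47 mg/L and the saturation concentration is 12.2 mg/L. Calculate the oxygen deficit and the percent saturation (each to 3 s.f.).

D = C_s − C = 12.2 − 5.47 = 6.73 mg/L.
% saturation = 5.47/12.2 × 100 = 44.8 %.

D ≈ 6.73 mg/L; 44.8 % saturation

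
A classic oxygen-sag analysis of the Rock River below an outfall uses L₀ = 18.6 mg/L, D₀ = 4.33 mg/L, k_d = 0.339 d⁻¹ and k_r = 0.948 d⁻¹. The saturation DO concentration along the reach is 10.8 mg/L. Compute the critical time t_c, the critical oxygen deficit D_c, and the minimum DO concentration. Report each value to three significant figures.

t_c = [1/(k_r−k_d)] ln[(k_r/k_d)(1 − D₀(k_r−k_d)/(k_d L₀))]
= [1/(0.948−0.339)] ln[(0.948/0.339)(1 − 4.33×0.6090/(0.339×18.6))]
= (1/0.6090) ln[2.796 × 0.5818] = 1.642 × ln(1.627) = 1.642 × 0.4867 = 0.7992 d.
D_c = (k_d/k_r) L₀ e^(−k_d t_c) = (0.339/0.948) × 18.6 × e^(−0.339×0.7992) = 0.3576 × 18.6 × 0.7627 = 5.073 mg/L.
Minimum DO = C_s − D_c = 10.8 − 5.073 = 5.727 mg/L.

t_c ≈ 0.799 d; D_c ≈ 5.07 mg/L; min DO ≈ 5.73 mg/L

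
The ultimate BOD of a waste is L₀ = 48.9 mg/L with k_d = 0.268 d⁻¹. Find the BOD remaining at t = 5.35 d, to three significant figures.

L ≈ 11.7 mg/L

L_t = L₀ e^(−k_d t) = 48.9 × e^(−0.268×5.35) = 48.9 × 0.2384 = 11.66 mg/L.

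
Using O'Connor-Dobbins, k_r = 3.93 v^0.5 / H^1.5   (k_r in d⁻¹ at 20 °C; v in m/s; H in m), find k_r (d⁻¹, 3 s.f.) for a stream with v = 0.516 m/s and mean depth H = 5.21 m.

k_r ≈ 0.237 d⁻¹

k_r = 3.93 × 0.516^0.5 / 5.21^1.5 = 3.93 × 0.7183 / 11.89 = 0.2374 d⁻¹.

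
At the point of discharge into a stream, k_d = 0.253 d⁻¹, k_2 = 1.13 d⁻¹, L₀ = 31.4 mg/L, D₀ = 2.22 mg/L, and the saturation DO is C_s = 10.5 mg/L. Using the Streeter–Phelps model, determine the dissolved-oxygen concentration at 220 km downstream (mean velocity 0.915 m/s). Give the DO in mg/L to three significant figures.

DO ≈ 6.31 mg/L

Travel time t = x/v = 220 km / (0.915 m/s) = 220000 m / 0.915 m/s = 240400 s = 2.783 d.
k_d L₀/(k_2−k_d) = 0.253×31.4/(1.13−0.253) = 7.944/0.8770 = 9.058 mg/L.
e^(−k_d t) = e^(−0.253×2.783) = 0.4946; e^(−k_2 t) = e^(−1.13×2.783) = 0.04308.
D = 9.058 × (0.4946 − 0.04308) + 2.22 × 0.04308 = 4.090 + 0.09565 = 4.185 mg/L.
DO = C_s − D = 10.5 − 4.185 = 6.315 mg/L.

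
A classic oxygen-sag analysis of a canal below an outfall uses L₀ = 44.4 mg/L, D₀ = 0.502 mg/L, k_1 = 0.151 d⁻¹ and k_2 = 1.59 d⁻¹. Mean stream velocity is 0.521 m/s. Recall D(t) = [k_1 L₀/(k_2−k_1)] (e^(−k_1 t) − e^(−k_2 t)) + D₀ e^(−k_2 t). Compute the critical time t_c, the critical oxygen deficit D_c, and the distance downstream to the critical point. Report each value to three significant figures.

With k_2/k_1 = 10.53 and 1 − D₀(k_2−k_1)/(k_1 L₀) = 0.8923,
t_c = ln(10.53 × 0.8923) / (1.59 − 0.151) = ln(9.395) / 1.439 = 2.240/1.439 = 1.557 d.
L(t_c) = L₀ e^(−k_1 t_c) = 44.4 × 0.7905 = 35.10 mg/L, and at the critical point k_2 D_c = k_1 L, so D_c = (0.151/1.59) × 35.10 = 3.333 mg/L.
x_c = v t_c = 0.521 m/s × 1.557 d × 86400 s/d = 70080 m ≈ 70.1 km.

t_c ≈ 1.56 d; D_c ≈ 3.33 mg/L; x_c ≈ 70.1 km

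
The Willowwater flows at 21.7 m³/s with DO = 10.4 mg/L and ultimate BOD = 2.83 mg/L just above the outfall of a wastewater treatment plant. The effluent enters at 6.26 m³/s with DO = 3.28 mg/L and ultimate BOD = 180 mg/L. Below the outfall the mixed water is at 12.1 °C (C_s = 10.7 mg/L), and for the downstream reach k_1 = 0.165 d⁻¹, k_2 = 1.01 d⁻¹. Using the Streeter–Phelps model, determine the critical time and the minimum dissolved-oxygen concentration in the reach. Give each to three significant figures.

Mixed DO = (21.7×10.4 + 6.26×3.28)/(21.7+6.26) = 246.2/27.96 = 8.806 mg/L.
Mixed L₀ = (21.7×2.83 + 6.26×180)/(27.96) = 1188/27.96 = 42.50 mg/L.
Initial deficit D₀ = C_s − DO₀ = 10.7 − 8.806 = 1.894 mg/L.
t_c = (1/0.8450) ln[(1.01/0.165)(1 − 1.894×0.8450/(0.165×42.50))] = 1.183 × ln(4.724) = 1.837 d.
D_c = (0.165/1.01) × 42.50 × e^(−0.165×1.837) = 0.1634 × 42.50 × 0.7385 = 5.127 mg/L.
Minimum DO = 10.7 − 5.127 = 5.573 mg/L.

t_c ≈ 1.84 d; minimum DO ≈ 5.57 mg/L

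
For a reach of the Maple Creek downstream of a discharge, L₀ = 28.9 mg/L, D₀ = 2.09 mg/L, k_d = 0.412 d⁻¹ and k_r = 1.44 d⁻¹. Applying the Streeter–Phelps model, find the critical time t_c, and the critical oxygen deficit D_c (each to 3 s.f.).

t_c = [1/(k_r−k_d)] ln[(k_r/k_d)(1 − D₀(k_r−k_d)/(k_d L₀))]
= [1/(1.44−0.412)] ln[(1.44/0.412)(1 − 2.09×1.028/(0.412×28.9))]
= (1/1.028) ln[3.495 × 0.8196] = 0.9728 × ln(2.864) = 0.9728 × 1.052 = 1.024 d.
D_c = (k_d/k_r) L₀ e^(−k_d t_c) = (0.412/1.44) × 28.9 × e^(−0.412×1.024) = 0.2861 × 28.9 × 0.6559 = 5.423 mg/L.

t_c ≈ 1.02 d; D_c ≈ 5.42 mg/L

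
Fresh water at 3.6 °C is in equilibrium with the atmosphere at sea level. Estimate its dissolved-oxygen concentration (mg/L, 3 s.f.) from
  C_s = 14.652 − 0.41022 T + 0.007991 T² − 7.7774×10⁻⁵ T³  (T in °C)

C_s ≈ 13.3 mg/L

C_s = 14.652 − 0.41022×3.6 + 0.007991×3.6² − 7.7774×10⁻⁵×3.6³ = 13.28 mg/L.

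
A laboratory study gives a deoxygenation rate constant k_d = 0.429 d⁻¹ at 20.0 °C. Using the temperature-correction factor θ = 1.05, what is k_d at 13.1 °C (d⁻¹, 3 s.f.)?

k_d ≈ 0.306 d⁻¹

k_d(T₂) = k_d(T₁) · θ^(T₂−T₁) = 0.429 × 1.05^(13.1−20.0)
= 0.429 × 1.05^-6.90 = 0.429 × 0.7142 = 0.3064 d⁻¹.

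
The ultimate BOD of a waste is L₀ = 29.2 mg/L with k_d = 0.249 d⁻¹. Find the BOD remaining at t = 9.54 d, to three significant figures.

L ≈ 2.71 mg/L

L_t = L₀ e^(−k_d t) = 29.2 × e^(−0.249×9.54) = 29.2 × 0.09297 = 2.715 mg/L.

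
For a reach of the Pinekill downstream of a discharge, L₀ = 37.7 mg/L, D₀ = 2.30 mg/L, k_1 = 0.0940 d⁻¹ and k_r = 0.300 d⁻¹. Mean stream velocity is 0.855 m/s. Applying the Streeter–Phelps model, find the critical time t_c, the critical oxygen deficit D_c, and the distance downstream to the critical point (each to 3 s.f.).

t_c ≈ 4.94 d; D_c ≈ 7.43 mg/L; x_c ≈ 365 km

At the critical point dD/dt = 0, so k_1 L₀ e^(−k_1 t) = k_r D. Substituting D(t) from the Streeter–Phelps equation and solving for t gives
t_c = ln[(k_r/k_1)(1 − D₀(k_r−k_1)/(k_1 L₀))] / (k_r−k_1).
Here k_r−k_1 = 0.2060 d⁻¹ and 1 − D₀(k_r−k_1)/(k_1 L₀) = 1 − 2.30×0.2060/(0.0940×37.7) = 0.8663, so
t_c = ln(3.191 × 0.8663) / 0.2060 = 1.017 / 0.2060 = 4.937 d.
D_c = (k_1/k_r) L₀ e^(−k_1 t_c) = (0.0940/0.300) × 37.7 × e^(−0.0940×4.937) = 0.3133 × 37.7 × 0.6287 = 7.427 mg/L.
x_c = v t_c = 0.855 m/s × 4.937 d × 86400 s/d = 364700 m ≈ 365 km.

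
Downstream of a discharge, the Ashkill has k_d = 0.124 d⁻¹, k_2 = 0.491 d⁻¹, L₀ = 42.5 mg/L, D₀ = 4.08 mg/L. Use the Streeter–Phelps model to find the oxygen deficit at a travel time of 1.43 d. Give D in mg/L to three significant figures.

k_d L₀/(k_2−k_d) = 0.124×42.5/(0.491−0.124) = 5.270/0.3670 = 14.36 mg/L.
e^(−k_d t) = e^(−0.124×1.430) = 0.8375; e^(−k_2 t) = e^(−0.491×1.430) = 0.4955.
D = 14.36 × (0.8375 − 0.4955) + 4.08 × 0.4955 = 4.911 + 2.022 = 6.933 mg/L.

D ≈ 6.93 mg/L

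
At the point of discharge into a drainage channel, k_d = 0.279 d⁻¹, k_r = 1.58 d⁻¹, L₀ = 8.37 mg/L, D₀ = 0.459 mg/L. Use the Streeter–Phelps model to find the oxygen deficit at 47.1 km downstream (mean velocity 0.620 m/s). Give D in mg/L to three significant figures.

Travel time t = x/v = 47.1 km / (0.620 m/s) = 47100 m / 0.620 m/s = 75970 s = 0.8793 d.
k_d L₀/(k_r−k_d) = 0.279×8.37/(1.58−0.279) = 2.335/1.301 = 1.795 mg/L.
e^(−k_d t) = e^(−0.279×0.8793) = 0.7825; e^(−k_r t) = e^(−1.58×0.8793) = 0.2493.
D = 1.795 × (0.7825 − 0.2493) + 0.459 × 0.2493 = 0.9571 + 0.1144 = 1.071 mg/L.

D ≈ 1.07 mg/L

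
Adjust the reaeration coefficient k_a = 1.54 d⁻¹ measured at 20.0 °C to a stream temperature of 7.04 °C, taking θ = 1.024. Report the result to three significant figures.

k_a ≈ 1.13 d⁻¹

k_a(T₂) = k_a(T₁) · θ^(T₂−T₁) = 1.54 × 1.024^(7.04−20.0)
= 1.54 × 1.024^-13.0 = 1.54 × 0.7354 = 1.132 d⁻¹.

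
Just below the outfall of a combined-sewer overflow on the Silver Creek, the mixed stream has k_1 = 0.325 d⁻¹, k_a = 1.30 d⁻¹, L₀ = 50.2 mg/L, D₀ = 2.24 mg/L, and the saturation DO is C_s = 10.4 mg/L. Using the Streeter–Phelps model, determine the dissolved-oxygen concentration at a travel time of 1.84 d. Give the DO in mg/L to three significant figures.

k_1 L₀/(k_a−k_1) = 0.325×50.2/(1.30−0.325) = 16.32/0.9750 = 16.73 mg/L.
e^(−k_1 t) = e^(−0.325×1.840) = 0.5499; e^(−k_a t) = e^(−1.30×1.840) = 0.09145.
D = 16.73 × (0.5499 − 0.09145) + 2.24 × 0.09145 = 7.672 + 0.2048 = 7.876 mg/L.
DO = C_s − D = 10.4 − 7.876 = 2.524 mg/L.

DO ≈ 2.52 mg/L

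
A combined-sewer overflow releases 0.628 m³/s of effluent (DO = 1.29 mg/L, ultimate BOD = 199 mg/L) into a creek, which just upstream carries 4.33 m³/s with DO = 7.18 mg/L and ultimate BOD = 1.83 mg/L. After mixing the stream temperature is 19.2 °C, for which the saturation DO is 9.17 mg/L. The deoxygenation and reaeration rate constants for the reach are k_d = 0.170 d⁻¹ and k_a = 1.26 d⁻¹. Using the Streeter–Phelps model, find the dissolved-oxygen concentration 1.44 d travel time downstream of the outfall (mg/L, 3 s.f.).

DO ≈ 6.13 mg/L

Mixed DO = (4.33×7.18 + 0.628×1.29)/(4.33+0.628) = 31.90/4.958 = 6.434 mg/L.
Mixed L₀ = (4.33×1.83 + 0.628×199)/(4.958) = 132.9/4.958 = 26.80 mg/L.
Initial deficit D₀ = C_s − DO₀ = 9.17 − 6.434 = 2.736 mg/L.
D(1.44) = [0.170×26.80/(1.26−0.170)](e^(−0.170×1.44) − e^(−1.26×1.44)) + 2.736 e^(−1.26×1.44)
= 4.180 × (0.7829 − 0.1629) + 2.736 × 0.1629 = 3.037 mg/L.
DO = 9.17 − 3.037 = 6.133 mg/L.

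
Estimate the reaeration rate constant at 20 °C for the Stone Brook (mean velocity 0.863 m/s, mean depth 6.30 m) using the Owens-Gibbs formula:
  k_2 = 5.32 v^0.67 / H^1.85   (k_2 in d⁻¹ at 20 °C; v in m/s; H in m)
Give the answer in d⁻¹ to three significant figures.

k_2 = 5.32 × 0.863^0.67 / 6.30^1.85 = 5.32 × 0.9060 / 30.11 = 0.1601 d⁻¹.

k_2 ≈ 0.160 d⁻¹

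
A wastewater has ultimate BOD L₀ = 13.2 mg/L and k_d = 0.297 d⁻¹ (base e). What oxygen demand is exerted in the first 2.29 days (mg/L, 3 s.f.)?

y_t = L₀(1 − e^(−k_d t)) = 13.2 × (1 − e^(−0.297×2.29))
= 13.2 × (1 − 0.5066) = 13.2 × 0.4934 = 6.514 mg/L.

y ≈ 6.51 mg/L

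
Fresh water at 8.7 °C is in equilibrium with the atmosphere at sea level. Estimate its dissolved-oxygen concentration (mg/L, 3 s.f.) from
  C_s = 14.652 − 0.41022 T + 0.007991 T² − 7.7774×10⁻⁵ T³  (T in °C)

C_s ≈ 11.6 mg/L

C_s = 14.652 − 0.41022×8.7 + 0.007991×8.7² − 7.7774×10⁻⁵×8.7³ = 11.64 mg/L.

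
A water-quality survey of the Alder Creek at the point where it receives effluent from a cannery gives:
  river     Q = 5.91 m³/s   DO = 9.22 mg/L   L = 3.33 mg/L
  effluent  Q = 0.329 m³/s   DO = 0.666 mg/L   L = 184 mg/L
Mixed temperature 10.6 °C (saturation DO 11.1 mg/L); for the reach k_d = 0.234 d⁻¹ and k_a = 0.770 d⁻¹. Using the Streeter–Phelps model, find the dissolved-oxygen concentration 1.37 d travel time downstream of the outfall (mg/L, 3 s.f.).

Mixed DO = (5.91×9.22 + 0.329×0.666)/(5.91+0.329) = 54.71/6.239 = 8.769 mg/L.
Mixed L₀ = (5.91×3.33 + 0.329×184)/(6.239) = 80.22/6.239 = 12.86 mg/L.
Initial deficit D₀ = C_s − DO₀ = 11.1 − 8.769 = 2.331 mg/L.
D(1.37) = [0.234×12.86/(0.770−0.234)](e^(−0.234×1.37) − e^(−0.770×1.37)) + 2.331 e^(−0.770×1.37)
= 5.613 × (0.7257 − 0.3482) + 2.331 × 0.3482 = 2.931 mg/L.
DO = 11.1 − 2.931 = 8.169 mg/L.

DO ≈ 8.17 mg/L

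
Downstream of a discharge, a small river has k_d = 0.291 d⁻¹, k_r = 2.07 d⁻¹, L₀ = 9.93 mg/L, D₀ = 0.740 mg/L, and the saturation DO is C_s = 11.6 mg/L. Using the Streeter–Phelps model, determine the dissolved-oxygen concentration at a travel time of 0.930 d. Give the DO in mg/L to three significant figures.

k_d L₀/(k_r−k_d) = 0.291×9.93/(2.07−0.291) = 2.890/1.779 = 1.624 mg/L.
e^(−k_d t) = e^(−0.291×0.9300) = 0.7629; e^(−k_r t) = e^(−2.07×0.9300) = 0.1459.
D = 1.624 × (0.7629 − 0.1459) + 0.740 × 0.1459 = 1.002 + 0.1079 = 1.110 mg/L.
DO = C_s − D = 11.6 − 1.110 = 10.49 mg/L.

DO ≈ 10.5 mg/L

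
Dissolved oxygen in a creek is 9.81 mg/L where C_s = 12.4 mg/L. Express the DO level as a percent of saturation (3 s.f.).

79.1 % saturation

% saturation = C/C_s × 100 = 9.81/12.4 × 100 = 79.1 %.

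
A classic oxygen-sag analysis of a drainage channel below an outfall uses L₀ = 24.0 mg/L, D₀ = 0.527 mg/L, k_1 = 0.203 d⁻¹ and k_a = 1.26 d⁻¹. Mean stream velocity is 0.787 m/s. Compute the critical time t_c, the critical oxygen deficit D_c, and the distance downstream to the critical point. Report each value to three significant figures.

t_c ≈ 1.61 d; D_c ≈ 2.79 mg/L; x_c ≈ 110 km

t_c = [1/(k_a−k_1)] ln[(k_a/k_1)(1 − D₀(k_a−k_1)/(k_1 L₀))]
= [1/(1.26−0.203)] ln[(1.26/0.203)(1 − 0.527×1.057/(0.203×24.0))]
= (1/1.057) ln[6.207 × 0.8857] = 0.9461 × ln(5.497) = 0.9461 × 1.704 = 1.612 d.
D_c = (k_1/k_a) L₀ e^(−k_1 t_c) = (0.203/1.26) × 24.0 × e^(−0.203×1.612) = 0.1611 × 24.0 × 0.7209 = 2.787 mg/L.
x_c = v t_c = 0.787 m/s × 1.612 d × 86400 s/d = 109600 m ≈ 110 km.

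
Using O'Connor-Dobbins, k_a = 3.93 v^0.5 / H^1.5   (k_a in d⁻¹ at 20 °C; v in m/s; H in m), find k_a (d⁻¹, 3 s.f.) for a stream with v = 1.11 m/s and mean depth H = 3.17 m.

k_a = 3.93 × 1.11^0.5 / 3.17^1.5 = 3.93 × 1.054 / 5.644 = 0.7336 d⁻¹.

k_a ≈ 0.734 d⁻¹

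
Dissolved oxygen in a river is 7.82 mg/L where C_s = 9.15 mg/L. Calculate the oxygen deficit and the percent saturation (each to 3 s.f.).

D ≈ 1.33 mg/L; 85.5 % saturation

D = C_s − C = 9.15 − 7.82 = 1.33 mg/L.
% saturation = 7.82/9.15 × 100 = 85.5 %.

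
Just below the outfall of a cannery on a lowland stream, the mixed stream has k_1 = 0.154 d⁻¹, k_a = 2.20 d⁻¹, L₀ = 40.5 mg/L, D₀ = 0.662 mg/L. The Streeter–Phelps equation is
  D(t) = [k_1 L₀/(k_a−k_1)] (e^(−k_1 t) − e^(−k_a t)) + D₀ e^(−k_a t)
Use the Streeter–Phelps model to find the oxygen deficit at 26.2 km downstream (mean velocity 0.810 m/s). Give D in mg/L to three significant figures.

Travel time t = x/v = 26.2 km / (0.810 m/s) = 26200 m / 0.810 m/s = 32350 s = 0.3744 d.
k_1 L₀/(k_a−k_1) = 0.154×40.5/(2.20−0.154) = 6.237/2.046 = 3.048 mg/L.
e^(−k_1 t) = e^(−0.154×0.3744) = 0.9440; e^(−k_a t) = e^(−2.20×0.3744) = 0.4388.
D = 3.048 × (0.9440 − 0.4388) + 0.662 × 0.4388 = 1.540 + 0.2905 = 1.830 mg/L.

D ≈ 1.83 mg/L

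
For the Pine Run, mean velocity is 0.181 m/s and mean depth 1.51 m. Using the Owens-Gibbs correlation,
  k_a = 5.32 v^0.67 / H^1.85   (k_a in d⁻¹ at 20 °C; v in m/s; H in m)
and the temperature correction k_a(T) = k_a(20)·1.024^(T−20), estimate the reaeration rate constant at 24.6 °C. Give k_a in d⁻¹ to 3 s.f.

k_a(20) = 5.32 × 0.181^0.67 / 1.51^1.85 = 5.32 × 0.3182 / 2.143 = 0.7897 d⁻¹.
k_a(24.6) = 0.7897 × 1.024^(24.6−20) = 0.7897 × 1.115 = 0.8807 d⁻¹.

k_a ≈ 0.881 d⁻¹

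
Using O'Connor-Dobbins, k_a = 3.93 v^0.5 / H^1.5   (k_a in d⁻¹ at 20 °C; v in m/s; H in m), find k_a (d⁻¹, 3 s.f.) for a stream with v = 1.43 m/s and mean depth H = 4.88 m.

k_a = 3.93 × 1.43^0.5 / 4.88^1.5 = 3.93 × 1.196 / 10.78 = 0.4359 d⁻¹.

k_a ≈ 0.436 d⁻¹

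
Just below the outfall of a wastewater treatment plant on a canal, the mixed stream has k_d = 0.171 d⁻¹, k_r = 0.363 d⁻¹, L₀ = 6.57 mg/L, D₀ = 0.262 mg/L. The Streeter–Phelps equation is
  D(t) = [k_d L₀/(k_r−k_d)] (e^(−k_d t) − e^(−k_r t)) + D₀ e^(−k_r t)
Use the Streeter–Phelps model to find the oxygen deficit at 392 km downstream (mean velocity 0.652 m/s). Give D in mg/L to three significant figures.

Travel time t = x/v = 392 km / (0.652 m/s) = 392000 m / 0.652 m/s = 601200 s = 6.959 d.
k_d L₀/(k_r−k_d) = 0.171×6.57/(0.363−0.171) = 1.123/0.1920 = 5.851 mg/L.
e^(−k_d t) = e^(−0.171×6.959) = 0.3042; e^(−k_r t) = e^(−0.363×6.959) = 0.07998.
D = 5.851 × (0.3042 − 0.07998) + 0.262 × 0.07998 = 1.312 + 0.02095 = 1.333 mg/L.

D ≈ 1.33 mg/L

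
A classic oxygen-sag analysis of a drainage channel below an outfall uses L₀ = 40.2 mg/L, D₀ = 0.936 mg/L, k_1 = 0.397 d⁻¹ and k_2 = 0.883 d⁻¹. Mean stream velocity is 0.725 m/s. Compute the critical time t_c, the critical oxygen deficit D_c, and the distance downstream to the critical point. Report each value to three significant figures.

With k_2/k_1 = 2.224 and 1 − D₀(k_2−k_1)/(k_1 L₀) = 0.9715,
t_c = ln(2.224 × 0.9715) / (0.883 − 0.397) = ln(2.161) / 0.4860 = 0.7705/0.4860 = 1.585 d.
L(t_c) = L₀ e^(−k_1 t_c) = 40.2 × 0.5329 = 21.42 mg/L, and at the critical point k_2 D_c = k_1 L, so D_c = (0.397/0.883) × 21.42 = 9.632 mg/L.
x_c = v t_c = 0.725 m/s × 1.585 d × 86400 s/d = 99310 m ≈ 99.3 km.

t_c ≈ 1.59 d; D_c ≈ 9.63 mg/L; x_c ≈ 99.3 km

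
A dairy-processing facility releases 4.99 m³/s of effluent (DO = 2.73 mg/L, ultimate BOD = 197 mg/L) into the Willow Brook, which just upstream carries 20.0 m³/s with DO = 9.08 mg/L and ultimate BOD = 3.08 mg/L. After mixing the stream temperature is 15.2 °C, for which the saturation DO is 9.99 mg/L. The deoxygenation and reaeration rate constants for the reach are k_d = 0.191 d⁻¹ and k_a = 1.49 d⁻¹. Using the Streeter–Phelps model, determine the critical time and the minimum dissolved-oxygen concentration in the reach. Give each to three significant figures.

Mixed DO = (20.0×9.08 + 4.99×2.73)/(20.0+4.99) = 195.2/24.99 = 7.812 mg/L.
Mixed L₀ = (20.0×3.08 + 4.99×197)/(24.99) = 1045/24.99 = 41.80 mg/L.
Initial deficit D₀ = C_s − DO₀ = 9.99 − 7.812 = 2.178 mg/L.
t_c = (1/1.299) ln[(1.49/0.191)(1 − 2.178×1.299/(0.191×41.80))] = 0.7698 × ln(5.037) = 1.245 d.
D_c = (0.191/1.49) × 41.80 × e^(−0.191×1.245) = 0.1282 × 41.80 × 0.7884 = 4.225 mg/L.
Minimum DO = 9.99 − 4.225 = 5.765 mg/L.

t_c ≈ 1.24 d; minimum DO ≈ 5.77 mg/L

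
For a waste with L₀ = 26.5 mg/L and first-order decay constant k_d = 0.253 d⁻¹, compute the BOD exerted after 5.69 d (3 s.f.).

y_t = L₀(1 − e^(−k_d t)) = 26.5 × (1 − e^(−0.253×5.69))
= 26.5 × (1 − 0.2370) = 26.5 × 0.7630 = 20.22 mg/L.

y ≈ 20.2 mg/L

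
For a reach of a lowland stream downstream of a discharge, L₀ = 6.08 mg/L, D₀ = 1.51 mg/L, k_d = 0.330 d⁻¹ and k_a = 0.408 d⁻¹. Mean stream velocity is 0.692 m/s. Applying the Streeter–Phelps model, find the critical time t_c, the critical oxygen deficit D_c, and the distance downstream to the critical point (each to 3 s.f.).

With k_a/k_d = 1.236 and 1 − D₀(k_a−k_d)/(k_d L₀) = 0.9413,
t_c = ln(1.236 × 0.9413) / (0.408 − 0.330) = ln(1.164) / 0.07800 = 0.1517/0.07800 = 1.945 d.
D_c = (k_d/k_a) L₀ e^(−k_d t_c) = (0.330/0.408) × 6.08 × e^(−0.330×1.945) = 0.8088 × 6.08 × 0.5264 = 2.589 mg/L.
x_c = v t_c = 0.692 m/s × 1.945 d × 86400 s/d = 116300 m ≈ 116 km.

t_c ≈ 1.94 d; D_c ≈ 2.59 mg/L; x_c ≈ 116 km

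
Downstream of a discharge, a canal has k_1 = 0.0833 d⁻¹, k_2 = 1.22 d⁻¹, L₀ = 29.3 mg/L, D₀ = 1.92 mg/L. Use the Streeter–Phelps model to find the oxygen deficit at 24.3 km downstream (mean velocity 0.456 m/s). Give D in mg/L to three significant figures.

Travel time t = x/v = 24.3 km / (0.456 m/s) = 24300 m / 0.456 m/s = 53290 s = 0.6168 d.
k_1 L₀/(k_2−k_1) = 0.0833×29.3/(1.22−0.0833) = 2.441/1.137 = 2.147 mg/L.
e^(−k_1 t) = e^(−0.0833×0.6168) = 0.9499; e^(−k_2 t) = e^(−1.22×0.6168) = 0.4712.
D = 2.147 × (0.9499 − 0.4712) + 1.92 × 0.4712 = 1.028 + 0.9047 = 1.933 mg/L.

D ≈ 1.93 mg/L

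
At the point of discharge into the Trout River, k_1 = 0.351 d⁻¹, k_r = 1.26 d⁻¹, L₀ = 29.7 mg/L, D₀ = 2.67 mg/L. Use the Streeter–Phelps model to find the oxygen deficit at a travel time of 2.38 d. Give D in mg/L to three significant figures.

k_1 L₀/(k_r−k_1) = 0.351×29.7/(1.26−0.351) = 10.42/0.9090 = 11.47 mg/L.
e^(−k_1 t) = e^(−0.351×2.380) = 0.4337; e^(−k_r t) = e^(−1.26×2.380) = 0.04985.
D = 11.47 × (0.4337 − 0.04985) + 2.67 × 0.04985 = 4.402 + 0.1331 = 4.535 mg/L.

D ≈ 4.54 mg/L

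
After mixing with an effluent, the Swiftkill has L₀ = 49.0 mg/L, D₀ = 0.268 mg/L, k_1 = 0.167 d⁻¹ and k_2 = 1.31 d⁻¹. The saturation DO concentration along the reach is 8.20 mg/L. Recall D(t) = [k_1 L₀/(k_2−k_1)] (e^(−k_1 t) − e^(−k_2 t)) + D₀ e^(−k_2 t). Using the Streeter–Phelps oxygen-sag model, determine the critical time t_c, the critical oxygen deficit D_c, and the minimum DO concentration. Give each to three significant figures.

With k_2/k_1 = 7.844 and 1 − D₀(k_2−k_1)/(k_1 L₀) = 0.9626,
t_c = ln(7.844 × 0.9626) / (1.31 − 0.167) = ln(7.551) / 1.143 = 2.022/1.143 = 1.769 d.
L(t_c) = L₀ e^(−k_1 t_c) = 49.0 × 0.7443 = 36.47 mg/L, and at the critical point k_2 D_c = k_1 L, so D_c = (0.167/1.31) × 36.47 = 4.649 mg/L.
Minimum DO = C_s − D_c = 8.20 − 4.649 = 3.551 mg/L.

t_c ≈ 1.77 d; D_c ≈ 4.65 mg/L; min DO ≈ 3.55 mg/L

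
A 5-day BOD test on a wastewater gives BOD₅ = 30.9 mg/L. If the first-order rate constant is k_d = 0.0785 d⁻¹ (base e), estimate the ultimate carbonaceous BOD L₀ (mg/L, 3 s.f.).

BOD₅ = L₀(1 − e^(−5k_d)) ⇒ L₀ = BOD₅ / (1 − e^(−5×0.0785))
= 30.9 / (1 − 0.6754) = 30.9 / 0.3246 = 95.18 mg/L.

L₀ ≈ 95.2 mg/L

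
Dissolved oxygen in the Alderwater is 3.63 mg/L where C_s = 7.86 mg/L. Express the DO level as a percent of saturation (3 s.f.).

% saturation = C/C_s × 100 = 3.63/7.86 × 100 = 46.2 %.

46.2 % saturation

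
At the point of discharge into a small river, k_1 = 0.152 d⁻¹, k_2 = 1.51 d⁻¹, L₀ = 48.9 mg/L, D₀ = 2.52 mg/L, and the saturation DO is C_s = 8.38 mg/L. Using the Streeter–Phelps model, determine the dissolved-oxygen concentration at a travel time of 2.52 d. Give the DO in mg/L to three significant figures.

k_1 L₀/(k_2−k_1) = 0.152×48.9/(1.51−0.152) = 7.433/1.358 = 5.473 mg/L.
e^(−k_1 t) = e^(−0.152×2.520) = 0.6818; e^(−k_2 t) = e^(−1.51×2.520) = 0.02225.
D = 5.473 × (0.6818 − 0.02225) + 2.52 × 0.02225 = 3.610 + 0.05608 = 3.666 mg/L.
DO = C_s − D = 8.38 − 3.666 = 4.714 mg/L.

DO ≈ 4.71 mg/L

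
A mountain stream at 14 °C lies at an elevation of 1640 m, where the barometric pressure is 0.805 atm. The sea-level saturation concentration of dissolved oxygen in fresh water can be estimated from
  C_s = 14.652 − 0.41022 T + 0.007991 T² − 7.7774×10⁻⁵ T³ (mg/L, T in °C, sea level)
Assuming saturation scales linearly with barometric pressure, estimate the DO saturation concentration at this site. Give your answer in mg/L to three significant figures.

At sea level: C_s = 14.652 − 0.41022×14 + 0.007991×14² − 7.7774×10⁻⁵×14³ = 10.26 mg/L.
Pressure correction: C_s' = 10.26 × 0.805 = 8.261 mg/L.

C_s ≈ 8.26 mg/L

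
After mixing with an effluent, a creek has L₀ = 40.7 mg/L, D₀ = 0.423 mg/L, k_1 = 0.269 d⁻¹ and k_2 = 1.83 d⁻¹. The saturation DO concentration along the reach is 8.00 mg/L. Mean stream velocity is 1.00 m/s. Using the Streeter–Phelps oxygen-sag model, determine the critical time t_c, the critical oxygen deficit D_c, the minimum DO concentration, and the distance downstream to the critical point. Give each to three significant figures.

t_c ≈ 1.19 d; D_c ≈ 4.35 mg/L; min DO ≈ 3.65 mg/L; x_c ≈ 103 km

With k_2/k_1 = 6.803 and 1 − D₀(k_2−k_1)/(k_1 L₀) = 0.9397,
t_c = ln(6.803 × 0.9397) / (1.83 − 0.269) = ln(6.393) / 1.561 = 1.855/1.561 = 1.188 d.
D_c = (k_1/k_2) L₀ e^(−k_1 t_c) = (0.269/1.83) × 40.7 × e^(−0.269×1.188) = 0.1470 × 40.7 × 0.7264 = 4.346 mg/L.
Minimum DO = C_s − D_c = 8.00 − 4.346 = 3.654 mg/L.
x_c = v t_c = 1.00 m/s × 1.188 d × 86400 s/d = 102700 m ≈ 103 km.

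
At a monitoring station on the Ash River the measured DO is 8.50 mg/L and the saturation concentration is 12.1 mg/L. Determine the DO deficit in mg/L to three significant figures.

D = C_s − C = 12.1 − 8.50 = 3.60 mg/L.

D ≈ 3.60 mg/L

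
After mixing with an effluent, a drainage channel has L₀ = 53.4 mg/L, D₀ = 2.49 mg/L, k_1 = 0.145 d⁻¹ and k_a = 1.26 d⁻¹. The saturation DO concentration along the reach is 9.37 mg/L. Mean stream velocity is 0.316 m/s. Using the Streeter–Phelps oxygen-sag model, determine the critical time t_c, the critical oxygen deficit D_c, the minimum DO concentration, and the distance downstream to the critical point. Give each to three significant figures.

At the critical point dD/dt = 0, so k_1 L₀ e^(−k_1 t) = k_a D. Substituting D(t) from the Streeter–Phelps equation and solving for t gives
t_c = ln[(k_a/k_1)(1 − D₀(k_a−k_1)/(k_1 L₀))] / (k_a−k_1).
Here k_a−k_1 = 1.115 d⁻¹ and 1 − D₀(k_a−k_1)/(k_1 L₀) = 1 − 2.49×1.115/(0.145×53.4) = 0.6414, so
t_c = ln(8.690 × 0.6414) / 1.115 = 1.718 / 1.115 = 1.541 d.
L(t_c) = L₀ e^(−k_1 t_c) = 53.4 × 0.7998 = 42.71 mg/L, and at the critical point k_a D_c = k_1 L, so D_c = (0.145/1.26) × 42.71 = 4.915 mg/L.
Minimum DO = C_s − D_c = 9.37 − 4.915 = 4.455 mg/L.
x_c = v t_c = 0.316 m/s × 1.541 d × 86400 s/d = 42070 m ≈ 42.1 km.

t_c ≈ 1.54 d; D_c ≈ 4.91 mg/L; min DO ≈ 4.46 mg/L; x_c ≈ 42.1 km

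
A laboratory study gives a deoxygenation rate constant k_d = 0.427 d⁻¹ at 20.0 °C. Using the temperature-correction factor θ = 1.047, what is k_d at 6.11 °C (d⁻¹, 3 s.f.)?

k_d(T₂) = k_d(T₁) · θ^(T₂−T₁) = 0.427 × 1.047^(6.11−20.0)
= 0.427 × 1.047^-13.9 = 0.427 × 0.5284 = 0.2256 d⁻¹.

k_d ≈ 0.226 d⁻¹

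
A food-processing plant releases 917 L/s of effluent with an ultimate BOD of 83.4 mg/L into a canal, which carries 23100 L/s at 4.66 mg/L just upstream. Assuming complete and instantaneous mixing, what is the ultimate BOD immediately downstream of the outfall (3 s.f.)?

7.67 mg/L

Flow-weighted mixing: C = (Q_r C_r + Q_w C_w)/(Q_r + Q_w)
= (23100×4.66 + 917×83.4)/(23100 + 917) = 184100/24020 = 7.666 mg/L.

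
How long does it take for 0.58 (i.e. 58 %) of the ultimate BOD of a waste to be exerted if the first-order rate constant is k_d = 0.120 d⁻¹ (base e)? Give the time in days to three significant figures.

y/L₀ = 1 − e^(−k_d t) = 0.58 ⇒ e^(−k_d t) = 0.420
t = −ln(0.420) / 0.120 = 0.8675 / 0.120 = 7.229 d.

t ≈ 7.23 d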